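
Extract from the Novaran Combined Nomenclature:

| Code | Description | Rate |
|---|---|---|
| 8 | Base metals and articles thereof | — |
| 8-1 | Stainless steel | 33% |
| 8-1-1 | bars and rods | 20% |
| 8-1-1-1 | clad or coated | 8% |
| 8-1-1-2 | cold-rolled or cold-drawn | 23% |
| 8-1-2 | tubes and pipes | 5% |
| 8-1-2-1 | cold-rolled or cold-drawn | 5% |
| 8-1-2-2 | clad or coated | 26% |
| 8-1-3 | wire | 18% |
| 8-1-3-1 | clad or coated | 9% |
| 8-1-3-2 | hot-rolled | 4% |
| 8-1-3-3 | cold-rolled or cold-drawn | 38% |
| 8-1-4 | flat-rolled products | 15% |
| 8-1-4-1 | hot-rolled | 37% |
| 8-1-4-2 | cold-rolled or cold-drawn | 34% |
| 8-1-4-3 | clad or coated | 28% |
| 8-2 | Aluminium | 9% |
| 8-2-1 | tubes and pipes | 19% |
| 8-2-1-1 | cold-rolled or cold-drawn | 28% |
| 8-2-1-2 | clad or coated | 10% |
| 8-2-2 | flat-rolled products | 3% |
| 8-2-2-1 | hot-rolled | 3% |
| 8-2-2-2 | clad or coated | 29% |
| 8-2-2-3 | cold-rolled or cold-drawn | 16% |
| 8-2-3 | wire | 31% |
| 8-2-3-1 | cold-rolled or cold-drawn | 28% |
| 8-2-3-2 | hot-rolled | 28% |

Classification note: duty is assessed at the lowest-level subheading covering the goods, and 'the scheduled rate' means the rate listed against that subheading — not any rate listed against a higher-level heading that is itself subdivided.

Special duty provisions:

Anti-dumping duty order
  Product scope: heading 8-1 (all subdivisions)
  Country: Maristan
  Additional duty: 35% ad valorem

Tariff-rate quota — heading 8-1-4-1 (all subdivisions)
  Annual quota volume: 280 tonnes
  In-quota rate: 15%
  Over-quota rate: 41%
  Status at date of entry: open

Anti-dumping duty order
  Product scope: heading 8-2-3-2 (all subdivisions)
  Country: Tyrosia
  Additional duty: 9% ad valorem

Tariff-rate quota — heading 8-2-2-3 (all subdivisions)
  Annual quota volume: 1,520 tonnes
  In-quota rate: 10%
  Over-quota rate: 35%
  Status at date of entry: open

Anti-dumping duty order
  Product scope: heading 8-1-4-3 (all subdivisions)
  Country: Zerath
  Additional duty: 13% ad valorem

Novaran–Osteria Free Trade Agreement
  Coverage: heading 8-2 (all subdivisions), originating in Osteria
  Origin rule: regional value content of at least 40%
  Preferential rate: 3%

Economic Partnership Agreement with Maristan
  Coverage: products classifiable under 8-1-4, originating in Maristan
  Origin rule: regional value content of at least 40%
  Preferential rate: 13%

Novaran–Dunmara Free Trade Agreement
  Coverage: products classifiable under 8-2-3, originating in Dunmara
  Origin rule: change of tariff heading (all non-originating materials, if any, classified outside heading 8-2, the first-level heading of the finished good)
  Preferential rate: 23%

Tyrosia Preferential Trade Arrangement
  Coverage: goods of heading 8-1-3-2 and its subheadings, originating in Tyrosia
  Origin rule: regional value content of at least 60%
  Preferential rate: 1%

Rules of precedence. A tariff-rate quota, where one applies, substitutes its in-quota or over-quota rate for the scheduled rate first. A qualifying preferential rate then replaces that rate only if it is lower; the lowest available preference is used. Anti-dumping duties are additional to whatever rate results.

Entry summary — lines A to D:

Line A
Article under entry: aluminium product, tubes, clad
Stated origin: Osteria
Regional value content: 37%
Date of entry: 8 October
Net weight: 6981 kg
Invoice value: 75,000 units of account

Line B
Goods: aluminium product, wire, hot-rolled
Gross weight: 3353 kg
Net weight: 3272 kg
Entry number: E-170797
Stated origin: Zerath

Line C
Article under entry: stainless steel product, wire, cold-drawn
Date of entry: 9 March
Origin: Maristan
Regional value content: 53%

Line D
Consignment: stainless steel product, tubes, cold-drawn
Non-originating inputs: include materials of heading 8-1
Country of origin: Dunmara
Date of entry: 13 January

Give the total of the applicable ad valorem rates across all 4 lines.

116%

Line A: aluminium → 8-2; tubes → 8-2-1; clad → 8-2-1-2. Scheduled 10%. Osteria agreement on 8-2: RVC < 40%. → 10%.
Line B: aluminium → 8-2; wire → 8-2-3; hot-rolled → 8-2-3-2. Scheduled 28%. No special measure applies. → 28%.
Line C: stainless steel → 8-1; wire → 8-1-3; cold-drawn → 8-1-3-3. Scheduled 38%. Maristan agreement on 8-1-4: 8-1-3-3 not covered; anti-dumping (Maristan, 8-1): +35%; total 38% + 35% = 73%. → 73%.
Line D: stainless steel → 8-1; tubes → 8-1-2; cold-drawn → 8-1-2-1. Scheduled 5%. Dunmara agreement on 8-2-3: 8-1-2-1 not covered. → 5%.
Sum: 10% + 28% + 73% + 5% = 116%.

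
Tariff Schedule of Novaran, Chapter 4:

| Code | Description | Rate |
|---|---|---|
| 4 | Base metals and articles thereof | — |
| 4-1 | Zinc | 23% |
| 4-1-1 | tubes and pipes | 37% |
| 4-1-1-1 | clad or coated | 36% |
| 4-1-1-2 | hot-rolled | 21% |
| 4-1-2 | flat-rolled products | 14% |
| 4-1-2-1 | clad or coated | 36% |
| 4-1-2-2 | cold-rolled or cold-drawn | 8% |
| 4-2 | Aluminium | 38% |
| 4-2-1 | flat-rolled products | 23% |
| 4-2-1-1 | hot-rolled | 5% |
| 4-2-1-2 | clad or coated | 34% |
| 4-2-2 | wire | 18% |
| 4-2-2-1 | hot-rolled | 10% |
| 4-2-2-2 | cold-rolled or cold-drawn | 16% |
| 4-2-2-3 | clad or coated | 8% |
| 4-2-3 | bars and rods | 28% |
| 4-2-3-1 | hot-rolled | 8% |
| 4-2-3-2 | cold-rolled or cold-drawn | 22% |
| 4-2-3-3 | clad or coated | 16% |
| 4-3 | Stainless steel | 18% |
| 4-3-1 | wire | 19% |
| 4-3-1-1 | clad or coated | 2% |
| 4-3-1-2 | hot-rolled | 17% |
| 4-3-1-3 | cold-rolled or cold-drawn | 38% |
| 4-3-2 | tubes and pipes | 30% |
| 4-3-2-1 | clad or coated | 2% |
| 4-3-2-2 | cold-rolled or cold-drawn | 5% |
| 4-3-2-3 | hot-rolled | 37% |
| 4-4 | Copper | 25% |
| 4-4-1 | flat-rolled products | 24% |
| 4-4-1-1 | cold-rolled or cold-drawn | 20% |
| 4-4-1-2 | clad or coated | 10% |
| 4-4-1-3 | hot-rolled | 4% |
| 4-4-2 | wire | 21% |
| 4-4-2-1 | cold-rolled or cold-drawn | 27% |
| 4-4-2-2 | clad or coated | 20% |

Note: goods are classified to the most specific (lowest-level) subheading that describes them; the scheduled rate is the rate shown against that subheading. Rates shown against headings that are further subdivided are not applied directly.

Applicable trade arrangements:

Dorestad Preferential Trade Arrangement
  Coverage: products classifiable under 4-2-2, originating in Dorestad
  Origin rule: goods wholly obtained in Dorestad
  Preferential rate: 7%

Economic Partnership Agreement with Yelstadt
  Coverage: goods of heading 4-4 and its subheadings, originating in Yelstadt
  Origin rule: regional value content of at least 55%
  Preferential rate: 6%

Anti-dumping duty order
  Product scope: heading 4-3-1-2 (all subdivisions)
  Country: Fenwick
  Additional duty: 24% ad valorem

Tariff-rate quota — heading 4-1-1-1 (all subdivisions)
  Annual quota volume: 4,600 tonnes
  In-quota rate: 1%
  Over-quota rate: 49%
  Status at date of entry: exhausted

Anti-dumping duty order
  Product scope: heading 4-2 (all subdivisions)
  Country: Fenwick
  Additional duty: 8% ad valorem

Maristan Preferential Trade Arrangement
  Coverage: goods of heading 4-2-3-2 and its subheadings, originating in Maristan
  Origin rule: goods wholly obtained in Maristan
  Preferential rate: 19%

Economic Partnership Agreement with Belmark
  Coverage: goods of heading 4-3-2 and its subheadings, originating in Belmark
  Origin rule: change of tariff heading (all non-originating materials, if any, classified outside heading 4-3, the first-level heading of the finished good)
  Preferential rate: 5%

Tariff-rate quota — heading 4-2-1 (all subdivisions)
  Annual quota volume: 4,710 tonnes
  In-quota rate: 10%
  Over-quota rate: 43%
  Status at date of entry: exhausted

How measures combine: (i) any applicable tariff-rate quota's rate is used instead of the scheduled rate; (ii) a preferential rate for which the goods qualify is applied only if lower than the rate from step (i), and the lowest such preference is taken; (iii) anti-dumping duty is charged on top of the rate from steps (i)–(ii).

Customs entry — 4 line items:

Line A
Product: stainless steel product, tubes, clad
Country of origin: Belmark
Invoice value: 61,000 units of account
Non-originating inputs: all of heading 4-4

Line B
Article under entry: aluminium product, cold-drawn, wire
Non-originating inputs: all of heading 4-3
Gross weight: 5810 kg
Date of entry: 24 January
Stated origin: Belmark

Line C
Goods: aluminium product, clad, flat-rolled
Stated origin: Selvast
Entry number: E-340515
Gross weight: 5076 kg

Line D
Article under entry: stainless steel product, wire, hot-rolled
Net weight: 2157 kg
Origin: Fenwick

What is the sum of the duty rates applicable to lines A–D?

102%

Line A: stainless steel → 4-3; tubes → 4-3-2; clad → 4-3-2-1. Scheduled 2%. Belmark agreement on 4-3-2: CTH met → 5% available; preference 5% not lower than 2% → no reduction. → 2%.
Line B: aluminium → 4-2; wire → 4-2-2; cold-drawn → 4-2-2-2. Scheduled 16%. Belmark agreement on 4-3-2: 4-2-2-2 not covered. → 16%.
Line C: aluminium → 4-2; flat-rolled → 4-2-1; clad → 4-2-1-2. Scheduled 34%. quota on 4-2-1 exhausted → over-quota 43%. → 43%.
Line D: stainless steel → 4-3; wire → 4-3-1; hot-rolled → 4-3-1-2. Scheduled 17%. anti-dumping (Fenwick, 4-3-1-2): +24%; total 17% + 24% = 41%. → 41%.
Sum: 2% + 16% + 43% + 41% = 102%.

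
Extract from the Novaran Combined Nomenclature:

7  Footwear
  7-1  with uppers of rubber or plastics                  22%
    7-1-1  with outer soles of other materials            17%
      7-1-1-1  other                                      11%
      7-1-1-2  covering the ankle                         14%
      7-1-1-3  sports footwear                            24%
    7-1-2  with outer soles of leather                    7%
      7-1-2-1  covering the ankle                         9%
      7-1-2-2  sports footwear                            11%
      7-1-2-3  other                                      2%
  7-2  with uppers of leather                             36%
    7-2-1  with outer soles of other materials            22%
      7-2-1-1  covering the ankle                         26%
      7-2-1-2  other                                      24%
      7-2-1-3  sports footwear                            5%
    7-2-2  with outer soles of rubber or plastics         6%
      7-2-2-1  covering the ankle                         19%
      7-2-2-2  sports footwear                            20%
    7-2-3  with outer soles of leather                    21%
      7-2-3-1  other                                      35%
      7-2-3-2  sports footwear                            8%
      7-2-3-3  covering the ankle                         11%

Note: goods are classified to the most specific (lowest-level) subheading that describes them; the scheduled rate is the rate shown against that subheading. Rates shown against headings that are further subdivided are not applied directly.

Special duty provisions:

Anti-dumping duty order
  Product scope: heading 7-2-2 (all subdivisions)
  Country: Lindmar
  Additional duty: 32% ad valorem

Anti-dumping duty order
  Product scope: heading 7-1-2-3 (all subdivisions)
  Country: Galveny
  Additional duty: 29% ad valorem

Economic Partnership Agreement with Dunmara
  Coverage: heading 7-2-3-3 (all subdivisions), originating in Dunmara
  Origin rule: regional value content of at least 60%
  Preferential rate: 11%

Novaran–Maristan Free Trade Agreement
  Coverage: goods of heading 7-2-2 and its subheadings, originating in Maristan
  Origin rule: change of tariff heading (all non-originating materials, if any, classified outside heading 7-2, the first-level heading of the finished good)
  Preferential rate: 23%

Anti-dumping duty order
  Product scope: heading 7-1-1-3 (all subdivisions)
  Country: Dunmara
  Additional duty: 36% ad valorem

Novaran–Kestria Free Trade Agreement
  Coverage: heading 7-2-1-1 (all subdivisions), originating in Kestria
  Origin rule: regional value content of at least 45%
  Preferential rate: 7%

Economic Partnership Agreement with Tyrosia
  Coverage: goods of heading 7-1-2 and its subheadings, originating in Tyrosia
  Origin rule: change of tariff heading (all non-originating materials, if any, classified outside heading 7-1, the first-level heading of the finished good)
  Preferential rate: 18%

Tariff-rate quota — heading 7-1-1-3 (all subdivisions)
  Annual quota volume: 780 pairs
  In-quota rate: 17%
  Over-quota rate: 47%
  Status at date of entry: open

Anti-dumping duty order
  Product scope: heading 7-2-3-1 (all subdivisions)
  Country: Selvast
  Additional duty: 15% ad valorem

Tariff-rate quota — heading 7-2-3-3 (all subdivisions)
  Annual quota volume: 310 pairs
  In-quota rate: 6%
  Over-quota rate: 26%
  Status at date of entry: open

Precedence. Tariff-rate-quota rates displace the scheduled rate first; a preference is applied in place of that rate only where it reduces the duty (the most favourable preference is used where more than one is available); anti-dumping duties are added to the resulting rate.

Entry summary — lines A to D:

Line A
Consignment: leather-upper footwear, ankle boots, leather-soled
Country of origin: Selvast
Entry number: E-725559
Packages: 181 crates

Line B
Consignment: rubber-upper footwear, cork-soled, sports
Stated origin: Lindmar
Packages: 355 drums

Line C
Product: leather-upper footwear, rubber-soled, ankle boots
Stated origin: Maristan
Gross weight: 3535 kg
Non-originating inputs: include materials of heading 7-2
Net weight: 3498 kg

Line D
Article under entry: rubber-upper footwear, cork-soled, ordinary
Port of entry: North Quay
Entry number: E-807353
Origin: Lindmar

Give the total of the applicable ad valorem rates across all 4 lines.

Line A: leather-upper → 7-2; leather-soled → 7-2-3; ankle boots → 7-2-3-3. Scheduled 11%. quota on 7-2-3-3 open → in-quota 6%. → 6%.
Line B: rubber-upper → 7-1; cork-soled → 7-1-1; sports → 7-1-1-3. Scheduled 24%. quota on 7-1-1-3 open → in-quota 17%. → 17%.
Line C: leather-upper → 7-2; rubber-soled → 7-2-2; ankle boots → 7-2-2-1. Scheduled 19%. Maristan agreement on 7-2-2: CTH not met. → 19%.
Line D: rubber-upper → 7-1; cork-soled → 7-1-1; ordinary → 7-1-1-1. Scheduled 11%. No special measure applies. → 11%.
Sum: 6% + 17% + 19% + 11% = 53%.

53%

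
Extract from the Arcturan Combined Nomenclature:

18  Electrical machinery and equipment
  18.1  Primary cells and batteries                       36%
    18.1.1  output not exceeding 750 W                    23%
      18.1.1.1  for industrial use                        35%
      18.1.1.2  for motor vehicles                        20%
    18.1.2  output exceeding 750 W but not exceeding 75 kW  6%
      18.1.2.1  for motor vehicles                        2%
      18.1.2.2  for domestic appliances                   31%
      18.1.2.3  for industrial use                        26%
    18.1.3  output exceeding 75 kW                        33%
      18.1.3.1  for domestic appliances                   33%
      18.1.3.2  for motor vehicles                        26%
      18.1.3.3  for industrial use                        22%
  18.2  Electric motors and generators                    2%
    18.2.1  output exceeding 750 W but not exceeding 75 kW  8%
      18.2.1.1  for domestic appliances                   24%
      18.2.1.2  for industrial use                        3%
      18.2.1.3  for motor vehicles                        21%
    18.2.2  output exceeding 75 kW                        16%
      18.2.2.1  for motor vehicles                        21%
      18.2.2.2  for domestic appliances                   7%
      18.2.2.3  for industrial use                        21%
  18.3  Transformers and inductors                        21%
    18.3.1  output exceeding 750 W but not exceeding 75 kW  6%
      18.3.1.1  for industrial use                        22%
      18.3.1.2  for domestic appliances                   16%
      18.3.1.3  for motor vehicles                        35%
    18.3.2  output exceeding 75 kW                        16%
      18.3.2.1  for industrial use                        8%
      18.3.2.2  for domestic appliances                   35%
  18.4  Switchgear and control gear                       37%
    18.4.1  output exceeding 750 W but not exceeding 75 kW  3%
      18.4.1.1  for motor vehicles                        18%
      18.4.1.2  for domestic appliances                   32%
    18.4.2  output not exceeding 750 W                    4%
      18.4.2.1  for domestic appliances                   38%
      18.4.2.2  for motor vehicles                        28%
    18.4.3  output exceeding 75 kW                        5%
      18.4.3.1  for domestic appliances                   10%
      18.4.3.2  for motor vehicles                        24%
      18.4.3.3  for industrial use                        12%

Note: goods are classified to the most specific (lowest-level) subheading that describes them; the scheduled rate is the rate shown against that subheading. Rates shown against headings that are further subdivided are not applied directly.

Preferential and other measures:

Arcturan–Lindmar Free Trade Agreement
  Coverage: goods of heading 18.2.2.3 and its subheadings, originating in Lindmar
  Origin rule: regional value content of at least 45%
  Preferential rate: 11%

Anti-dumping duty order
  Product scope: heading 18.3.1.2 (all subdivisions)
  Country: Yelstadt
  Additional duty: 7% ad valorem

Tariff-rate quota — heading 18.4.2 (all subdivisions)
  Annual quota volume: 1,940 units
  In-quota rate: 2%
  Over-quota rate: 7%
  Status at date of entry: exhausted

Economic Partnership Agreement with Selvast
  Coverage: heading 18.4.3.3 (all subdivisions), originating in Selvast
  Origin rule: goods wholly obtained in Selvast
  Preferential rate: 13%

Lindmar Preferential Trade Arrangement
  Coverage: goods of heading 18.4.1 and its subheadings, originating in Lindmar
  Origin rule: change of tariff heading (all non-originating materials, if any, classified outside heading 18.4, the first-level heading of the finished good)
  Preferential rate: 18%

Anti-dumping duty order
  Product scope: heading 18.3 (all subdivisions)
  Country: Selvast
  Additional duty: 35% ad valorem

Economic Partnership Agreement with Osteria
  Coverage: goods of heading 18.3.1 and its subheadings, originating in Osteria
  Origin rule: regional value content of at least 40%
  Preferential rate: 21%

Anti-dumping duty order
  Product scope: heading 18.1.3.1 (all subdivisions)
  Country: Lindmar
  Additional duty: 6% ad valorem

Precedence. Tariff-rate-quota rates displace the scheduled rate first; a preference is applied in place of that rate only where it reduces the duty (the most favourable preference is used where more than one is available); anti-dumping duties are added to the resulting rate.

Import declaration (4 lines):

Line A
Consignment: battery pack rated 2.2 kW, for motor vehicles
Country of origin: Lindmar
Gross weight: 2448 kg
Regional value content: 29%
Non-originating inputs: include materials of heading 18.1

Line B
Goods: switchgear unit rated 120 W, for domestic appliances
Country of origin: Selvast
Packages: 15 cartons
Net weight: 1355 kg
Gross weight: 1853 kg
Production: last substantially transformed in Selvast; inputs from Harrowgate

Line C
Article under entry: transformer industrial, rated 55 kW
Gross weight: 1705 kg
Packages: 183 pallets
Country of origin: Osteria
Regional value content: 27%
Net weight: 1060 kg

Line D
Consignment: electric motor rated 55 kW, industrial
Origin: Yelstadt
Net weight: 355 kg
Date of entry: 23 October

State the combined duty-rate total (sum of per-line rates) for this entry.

Line A: battery pack → 18.1; rated 2.2 kW → 18.1.2; for motor vehicles → 18.1.2.1. Scheduled 2%. Lindmar agreement on 18.2.2.3: 18.1.2.1 not covered; Lindmar agreement on 18.4.1: 18.1.2.1 not covered. → 2%.
Line B: switchgear unit → 18.4; rated 120 W → 18.4.2; for domestic appliances → 18.4.2.1. Scheduled 38%. quota on 18.4.2 exhausted → over-quota 7%; Selvast agreement on 18.4.3.3: 18.4.2.1 not covered. → 7%.
Line C: transformer → 18.3; rated 55 kW → 18.3.1; industrial → 18.3.1.1. Scheduled 22%. Osteria agreement on 18.3.1: RVC < 40%. → 22%.
Line D: electric motor → 18.2; rated 55 kW → 18.2.1; industrial → 18.2.1.2. Scheduled 3%. No special measure applies. → 3%.
Sum: 2% + 7% + 22% + 3% = 34%.

34%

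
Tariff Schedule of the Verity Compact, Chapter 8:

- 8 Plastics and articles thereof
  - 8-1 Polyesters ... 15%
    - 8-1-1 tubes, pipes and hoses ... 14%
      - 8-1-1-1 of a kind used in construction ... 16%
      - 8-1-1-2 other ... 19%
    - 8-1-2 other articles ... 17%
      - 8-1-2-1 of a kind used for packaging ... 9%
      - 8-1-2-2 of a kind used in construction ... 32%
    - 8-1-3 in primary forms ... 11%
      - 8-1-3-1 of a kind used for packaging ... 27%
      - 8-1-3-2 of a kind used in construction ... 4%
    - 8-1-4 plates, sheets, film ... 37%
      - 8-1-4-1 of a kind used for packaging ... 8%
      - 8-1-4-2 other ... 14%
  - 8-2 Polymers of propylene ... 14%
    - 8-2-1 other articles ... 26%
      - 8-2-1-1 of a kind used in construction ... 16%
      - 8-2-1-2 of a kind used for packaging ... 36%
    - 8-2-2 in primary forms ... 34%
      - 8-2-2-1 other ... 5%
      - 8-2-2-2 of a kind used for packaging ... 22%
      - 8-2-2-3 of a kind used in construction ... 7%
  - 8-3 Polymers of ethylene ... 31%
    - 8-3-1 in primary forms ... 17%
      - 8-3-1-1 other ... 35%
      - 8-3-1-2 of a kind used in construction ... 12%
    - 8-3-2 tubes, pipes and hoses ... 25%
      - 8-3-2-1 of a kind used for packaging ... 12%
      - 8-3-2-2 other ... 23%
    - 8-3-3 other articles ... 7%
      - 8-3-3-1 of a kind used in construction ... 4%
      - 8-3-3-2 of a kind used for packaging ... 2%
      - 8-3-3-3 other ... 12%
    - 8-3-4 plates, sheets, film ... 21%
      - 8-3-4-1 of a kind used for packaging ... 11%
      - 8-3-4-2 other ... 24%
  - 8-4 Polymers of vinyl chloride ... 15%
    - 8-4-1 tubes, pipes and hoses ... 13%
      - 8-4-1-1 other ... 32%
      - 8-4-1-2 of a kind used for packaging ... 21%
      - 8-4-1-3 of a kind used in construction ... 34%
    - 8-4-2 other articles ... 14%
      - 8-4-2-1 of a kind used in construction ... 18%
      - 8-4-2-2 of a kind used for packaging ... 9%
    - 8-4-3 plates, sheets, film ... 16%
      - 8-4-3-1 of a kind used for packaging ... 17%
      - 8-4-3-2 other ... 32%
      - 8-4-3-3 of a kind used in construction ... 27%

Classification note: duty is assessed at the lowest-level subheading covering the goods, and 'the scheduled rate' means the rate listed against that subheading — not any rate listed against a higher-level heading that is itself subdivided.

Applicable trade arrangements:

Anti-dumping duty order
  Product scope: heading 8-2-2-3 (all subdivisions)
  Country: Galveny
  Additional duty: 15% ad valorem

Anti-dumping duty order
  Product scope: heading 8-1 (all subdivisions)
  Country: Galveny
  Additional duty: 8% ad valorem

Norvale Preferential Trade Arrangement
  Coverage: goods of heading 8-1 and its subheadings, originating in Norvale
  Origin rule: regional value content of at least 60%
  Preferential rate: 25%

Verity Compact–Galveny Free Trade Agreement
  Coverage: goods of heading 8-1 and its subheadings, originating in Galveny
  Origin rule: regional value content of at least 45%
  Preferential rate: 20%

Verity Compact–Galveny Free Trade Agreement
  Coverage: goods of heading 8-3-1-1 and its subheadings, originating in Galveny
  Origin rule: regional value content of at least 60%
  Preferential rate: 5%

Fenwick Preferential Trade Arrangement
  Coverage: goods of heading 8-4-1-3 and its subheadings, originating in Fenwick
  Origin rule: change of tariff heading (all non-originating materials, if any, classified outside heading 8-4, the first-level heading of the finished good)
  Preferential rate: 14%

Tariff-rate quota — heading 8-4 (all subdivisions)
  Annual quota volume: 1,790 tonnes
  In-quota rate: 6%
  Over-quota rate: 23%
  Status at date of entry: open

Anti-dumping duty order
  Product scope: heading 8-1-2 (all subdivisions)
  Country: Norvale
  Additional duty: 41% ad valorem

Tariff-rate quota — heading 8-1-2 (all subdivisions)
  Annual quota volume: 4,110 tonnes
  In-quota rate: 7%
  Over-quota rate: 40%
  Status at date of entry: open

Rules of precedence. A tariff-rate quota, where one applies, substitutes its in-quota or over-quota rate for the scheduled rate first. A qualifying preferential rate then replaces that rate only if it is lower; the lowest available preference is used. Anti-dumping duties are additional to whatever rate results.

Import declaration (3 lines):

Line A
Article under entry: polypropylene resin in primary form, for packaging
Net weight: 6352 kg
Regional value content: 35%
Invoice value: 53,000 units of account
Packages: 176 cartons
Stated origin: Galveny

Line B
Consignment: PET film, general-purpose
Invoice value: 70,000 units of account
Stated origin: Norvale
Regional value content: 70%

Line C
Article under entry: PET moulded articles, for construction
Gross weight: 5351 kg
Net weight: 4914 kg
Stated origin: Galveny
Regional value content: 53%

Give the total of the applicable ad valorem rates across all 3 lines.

Line A: polypropylene → 8-2; resin in primary form → 8-2-2; for packaging → 8-2-2-2. Scheduled 22%. Galveny agreement on 8-1: 8-2-2-2 not covered; Galveny agreement on 8-3-1-1: 8-2-2-2 not covered. → 22%.
Line B: PET → 8-1; film → 8-1-4; general-purpose → 8-1-4-2. Scheduled 14%. Norvale agreement on 8-1: RVC ≥ 60% → 25% available; preference 25% not lower than 14% → no reduction. → 14%.
Line C: PET → 8-1; moulded articles → 8-1-2; for construction → 8-1-2-2. Scheduled 32%. quota on 8-1-2 open → in-quota 7%; Galveny agreement on 8-1: RVC ≥ 45% → 20% available; Galveny agreement on 8-3-1-1: 8-1-2-2 not covered; preference 20% not lower than 7% → no reduction; anti-dumping (Galveny, 8-1): +8%; total 7% + 8% = 15%. → 15%.
Sum: 22% + 14% + 15% = 51%.

51%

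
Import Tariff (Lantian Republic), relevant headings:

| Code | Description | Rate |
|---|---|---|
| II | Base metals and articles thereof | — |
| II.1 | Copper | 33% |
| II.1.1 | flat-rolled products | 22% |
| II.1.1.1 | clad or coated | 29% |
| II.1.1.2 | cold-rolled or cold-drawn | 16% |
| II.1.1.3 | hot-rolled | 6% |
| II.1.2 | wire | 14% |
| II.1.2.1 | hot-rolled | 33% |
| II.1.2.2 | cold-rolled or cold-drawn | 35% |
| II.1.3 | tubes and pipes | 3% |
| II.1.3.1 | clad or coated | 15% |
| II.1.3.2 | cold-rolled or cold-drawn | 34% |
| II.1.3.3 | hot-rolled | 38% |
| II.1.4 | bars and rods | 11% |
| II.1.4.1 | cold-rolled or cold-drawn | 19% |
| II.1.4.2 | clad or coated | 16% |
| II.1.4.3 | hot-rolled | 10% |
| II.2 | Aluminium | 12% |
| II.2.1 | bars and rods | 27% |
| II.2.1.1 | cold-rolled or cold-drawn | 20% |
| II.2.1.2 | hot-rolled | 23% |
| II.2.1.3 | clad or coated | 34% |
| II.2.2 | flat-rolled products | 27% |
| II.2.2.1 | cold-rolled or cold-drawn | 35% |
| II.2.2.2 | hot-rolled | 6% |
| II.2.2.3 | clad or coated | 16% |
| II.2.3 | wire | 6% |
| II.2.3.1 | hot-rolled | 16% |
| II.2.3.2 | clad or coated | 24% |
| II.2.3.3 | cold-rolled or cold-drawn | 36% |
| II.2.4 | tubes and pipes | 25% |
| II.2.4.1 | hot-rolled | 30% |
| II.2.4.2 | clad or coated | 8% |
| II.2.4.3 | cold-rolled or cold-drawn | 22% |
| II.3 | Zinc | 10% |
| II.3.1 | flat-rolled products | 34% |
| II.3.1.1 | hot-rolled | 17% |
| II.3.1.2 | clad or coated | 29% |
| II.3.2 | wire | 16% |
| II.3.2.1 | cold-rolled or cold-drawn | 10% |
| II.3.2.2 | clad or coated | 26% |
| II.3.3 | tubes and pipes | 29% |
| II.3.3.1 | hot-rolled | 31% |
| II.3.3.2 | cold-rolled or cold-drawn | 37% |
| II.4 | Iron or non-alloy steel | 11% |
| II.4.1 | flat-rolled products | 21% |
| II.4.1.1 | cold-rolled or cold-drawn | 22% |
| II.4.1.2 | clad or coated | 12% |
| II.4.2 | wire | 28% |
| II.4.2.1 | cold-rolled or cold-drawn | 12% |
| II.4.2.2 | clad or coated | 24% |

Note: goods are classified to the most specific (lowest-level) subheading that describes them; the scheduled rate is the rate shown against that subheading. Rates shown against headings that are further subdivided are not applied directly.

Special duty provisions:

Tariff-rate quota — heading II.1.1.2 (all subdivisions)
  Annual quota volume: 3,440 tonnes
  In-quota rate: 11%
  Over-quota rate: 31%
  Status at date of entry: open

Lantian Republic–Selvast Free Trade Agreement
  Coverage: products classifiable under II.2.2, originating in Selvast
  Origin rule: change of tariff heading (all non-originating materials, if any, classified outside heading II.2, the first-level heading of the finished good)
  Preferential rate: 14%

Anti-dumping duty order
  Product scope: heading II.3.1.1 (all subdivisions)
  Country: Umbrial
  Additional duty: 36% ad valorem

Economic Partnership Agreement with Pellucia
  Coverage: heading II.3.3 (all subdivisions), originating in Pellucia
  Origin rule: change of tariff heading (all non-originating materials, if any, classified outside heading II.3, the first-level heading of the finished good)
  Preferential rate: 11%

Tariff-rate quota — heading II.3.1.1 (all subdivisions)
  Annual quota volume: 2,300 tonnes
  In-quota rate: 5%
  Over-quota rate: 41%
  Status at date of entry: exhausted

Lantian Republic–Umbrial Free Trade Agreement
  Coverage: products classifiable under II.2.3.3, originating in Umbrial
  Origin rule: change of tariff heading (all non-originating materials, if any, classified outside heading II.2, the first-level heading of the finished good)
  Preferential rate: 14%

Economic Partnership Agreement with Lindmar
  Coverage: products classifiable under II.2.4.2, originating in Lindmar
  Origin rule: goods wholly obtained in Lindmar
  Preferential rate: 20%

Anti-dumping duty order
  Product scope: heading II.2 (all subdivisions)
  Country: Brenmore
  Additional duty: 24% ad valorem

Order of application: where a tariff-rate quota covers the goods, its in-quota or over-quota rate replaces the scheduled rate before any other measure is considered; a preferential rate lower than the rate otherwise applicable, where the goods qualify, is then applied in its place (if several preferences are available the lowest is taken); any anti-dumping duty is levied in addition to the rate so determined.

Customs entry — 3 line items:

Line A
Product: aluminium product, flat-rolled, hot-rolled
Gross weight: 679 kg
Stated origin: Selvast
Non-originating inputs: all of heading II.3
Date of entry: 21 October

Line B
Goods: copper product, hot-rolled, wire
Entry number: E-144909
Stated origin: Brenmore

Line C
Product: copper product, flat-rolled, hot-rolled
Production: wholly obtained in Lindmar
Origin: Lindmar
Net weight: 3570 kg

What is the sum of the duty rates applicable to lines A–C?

Line A: aluminium → II.2; flat-rolled → II.2.2; hot-rolled → II.2.2.2. Scheduled 6%. Selvast agreement on II.2.2: CTH met → 14% available; preference 14% not lower than 6% → no reduction. → 6%.
Line B: copper → II.1; wire → II.1.2; hot-rolled → II.1.2.1. Scheduled 33%. No special measure applies. → 33%.
Line C: copper → II.1; flat-rolled → II.1.1; hot-rolled → II.1.1.3. Scheduled 6%. Lindmar agreement on II.2.4.2: II.1.1.3 not covered. → 6%.
Sum: 6% + 33% + 6% = 45%.

45%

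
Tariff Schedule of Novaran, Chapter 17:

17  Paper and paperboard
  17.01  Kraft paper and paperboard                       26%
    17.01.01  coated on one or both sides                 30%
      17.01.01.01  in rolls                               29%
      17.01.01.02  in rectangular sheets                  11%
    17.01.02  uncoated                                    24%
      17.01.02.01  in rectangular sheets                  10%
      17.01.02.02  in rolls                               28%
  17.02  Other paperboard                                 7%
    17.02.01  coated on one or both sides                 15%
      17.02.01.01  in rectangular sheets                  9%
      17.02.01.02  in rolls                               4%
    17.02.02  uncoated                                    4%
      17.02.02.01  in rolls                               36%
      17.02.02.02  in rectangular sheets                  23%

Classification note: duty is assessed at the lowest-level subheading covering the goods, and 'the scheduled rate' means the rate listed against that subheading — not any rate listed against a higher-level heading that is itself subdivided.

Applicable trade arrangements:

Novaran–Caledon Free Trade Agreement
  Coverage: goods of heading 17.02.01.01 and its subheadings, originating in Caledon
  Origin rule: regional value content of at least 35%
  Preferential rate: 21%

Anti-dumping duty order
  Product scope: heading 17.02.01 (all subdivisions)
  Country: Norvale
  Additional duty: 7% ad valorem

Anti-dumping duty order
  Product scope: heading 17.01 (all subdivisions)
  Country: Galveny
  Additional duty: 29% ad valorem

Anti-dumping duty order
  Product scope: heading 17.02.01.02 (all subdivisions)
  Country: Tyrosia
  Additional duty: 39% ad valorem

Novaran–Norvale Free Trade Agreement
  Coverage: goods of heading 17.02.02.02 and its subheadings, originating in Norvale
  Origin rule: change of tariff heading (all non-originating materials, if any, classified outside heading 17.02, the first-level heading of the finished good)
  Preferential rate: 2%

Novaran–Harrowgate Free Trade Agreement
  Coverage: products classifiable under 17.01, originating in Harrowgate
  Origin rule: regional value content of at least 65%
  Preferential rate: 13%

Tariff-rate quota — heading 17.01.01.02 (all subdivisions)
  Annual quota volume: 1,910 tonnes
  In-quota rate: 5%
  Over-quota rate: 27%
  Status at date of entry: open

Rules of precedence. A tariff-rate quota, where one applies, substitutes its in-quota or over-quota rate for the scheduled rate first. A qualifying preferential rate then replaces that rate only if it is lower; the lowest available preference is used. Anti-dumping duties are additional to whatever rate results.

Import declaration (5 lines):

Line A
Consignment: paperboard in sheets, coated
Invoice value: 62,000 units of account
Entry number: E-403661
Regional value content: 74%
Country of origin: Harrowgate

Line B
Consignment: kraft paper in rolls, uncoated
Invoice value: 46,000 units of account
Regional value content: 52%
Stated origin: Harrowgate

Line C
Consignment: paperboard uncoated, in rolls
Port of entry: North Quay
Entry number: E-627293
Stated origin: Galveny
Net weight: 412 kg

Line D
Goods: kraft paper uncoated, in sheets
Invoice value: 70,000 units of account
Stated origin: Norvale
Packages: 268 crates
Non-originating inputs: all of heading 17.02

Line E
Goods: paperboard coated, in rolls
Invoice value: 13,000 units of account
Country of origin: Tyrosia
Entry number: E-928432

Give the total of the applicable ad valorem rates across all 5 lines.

126%

Line A: paperboard → 17.02; coated → 17.02.01; in sheets → 17.02.01.01. Scheduled 9%. Harrowgate agreement on 17.01: 17.02.01.01 not covered. → 9%.
Line B: kraft paper → 17.01; uncoated → 17.01.02; in rolls → 17.01.02.02. Scheduled 28%. Harrowgate agreement on 17.01: RVC < 65%. → 28%.
Line C: paperboard → 17.02; uncoated → 17.02.02; in rolls → 17.02.02.01. Scheduled 36%. No special measure applies. → 36%.
Line D: kraft paper → 17.01; uncoated → 17.01.02; in sheets → 17.01.02.01. Scheduled 10%. Norvale agreement on 17.02.02.02: 17.01.02.01 not covered. → 10%.
Line E: paperboard → 17.02; coated → 17.02.01; in rolls → 17.02.01.02. Scheduled 4%. anti-dumping (Tyrosia, 17.02.01.02): +39%; total 4% + 39% = 43%. → 43%.
Sum: 9% + 28% + 36% + 10% + 43% = 126%.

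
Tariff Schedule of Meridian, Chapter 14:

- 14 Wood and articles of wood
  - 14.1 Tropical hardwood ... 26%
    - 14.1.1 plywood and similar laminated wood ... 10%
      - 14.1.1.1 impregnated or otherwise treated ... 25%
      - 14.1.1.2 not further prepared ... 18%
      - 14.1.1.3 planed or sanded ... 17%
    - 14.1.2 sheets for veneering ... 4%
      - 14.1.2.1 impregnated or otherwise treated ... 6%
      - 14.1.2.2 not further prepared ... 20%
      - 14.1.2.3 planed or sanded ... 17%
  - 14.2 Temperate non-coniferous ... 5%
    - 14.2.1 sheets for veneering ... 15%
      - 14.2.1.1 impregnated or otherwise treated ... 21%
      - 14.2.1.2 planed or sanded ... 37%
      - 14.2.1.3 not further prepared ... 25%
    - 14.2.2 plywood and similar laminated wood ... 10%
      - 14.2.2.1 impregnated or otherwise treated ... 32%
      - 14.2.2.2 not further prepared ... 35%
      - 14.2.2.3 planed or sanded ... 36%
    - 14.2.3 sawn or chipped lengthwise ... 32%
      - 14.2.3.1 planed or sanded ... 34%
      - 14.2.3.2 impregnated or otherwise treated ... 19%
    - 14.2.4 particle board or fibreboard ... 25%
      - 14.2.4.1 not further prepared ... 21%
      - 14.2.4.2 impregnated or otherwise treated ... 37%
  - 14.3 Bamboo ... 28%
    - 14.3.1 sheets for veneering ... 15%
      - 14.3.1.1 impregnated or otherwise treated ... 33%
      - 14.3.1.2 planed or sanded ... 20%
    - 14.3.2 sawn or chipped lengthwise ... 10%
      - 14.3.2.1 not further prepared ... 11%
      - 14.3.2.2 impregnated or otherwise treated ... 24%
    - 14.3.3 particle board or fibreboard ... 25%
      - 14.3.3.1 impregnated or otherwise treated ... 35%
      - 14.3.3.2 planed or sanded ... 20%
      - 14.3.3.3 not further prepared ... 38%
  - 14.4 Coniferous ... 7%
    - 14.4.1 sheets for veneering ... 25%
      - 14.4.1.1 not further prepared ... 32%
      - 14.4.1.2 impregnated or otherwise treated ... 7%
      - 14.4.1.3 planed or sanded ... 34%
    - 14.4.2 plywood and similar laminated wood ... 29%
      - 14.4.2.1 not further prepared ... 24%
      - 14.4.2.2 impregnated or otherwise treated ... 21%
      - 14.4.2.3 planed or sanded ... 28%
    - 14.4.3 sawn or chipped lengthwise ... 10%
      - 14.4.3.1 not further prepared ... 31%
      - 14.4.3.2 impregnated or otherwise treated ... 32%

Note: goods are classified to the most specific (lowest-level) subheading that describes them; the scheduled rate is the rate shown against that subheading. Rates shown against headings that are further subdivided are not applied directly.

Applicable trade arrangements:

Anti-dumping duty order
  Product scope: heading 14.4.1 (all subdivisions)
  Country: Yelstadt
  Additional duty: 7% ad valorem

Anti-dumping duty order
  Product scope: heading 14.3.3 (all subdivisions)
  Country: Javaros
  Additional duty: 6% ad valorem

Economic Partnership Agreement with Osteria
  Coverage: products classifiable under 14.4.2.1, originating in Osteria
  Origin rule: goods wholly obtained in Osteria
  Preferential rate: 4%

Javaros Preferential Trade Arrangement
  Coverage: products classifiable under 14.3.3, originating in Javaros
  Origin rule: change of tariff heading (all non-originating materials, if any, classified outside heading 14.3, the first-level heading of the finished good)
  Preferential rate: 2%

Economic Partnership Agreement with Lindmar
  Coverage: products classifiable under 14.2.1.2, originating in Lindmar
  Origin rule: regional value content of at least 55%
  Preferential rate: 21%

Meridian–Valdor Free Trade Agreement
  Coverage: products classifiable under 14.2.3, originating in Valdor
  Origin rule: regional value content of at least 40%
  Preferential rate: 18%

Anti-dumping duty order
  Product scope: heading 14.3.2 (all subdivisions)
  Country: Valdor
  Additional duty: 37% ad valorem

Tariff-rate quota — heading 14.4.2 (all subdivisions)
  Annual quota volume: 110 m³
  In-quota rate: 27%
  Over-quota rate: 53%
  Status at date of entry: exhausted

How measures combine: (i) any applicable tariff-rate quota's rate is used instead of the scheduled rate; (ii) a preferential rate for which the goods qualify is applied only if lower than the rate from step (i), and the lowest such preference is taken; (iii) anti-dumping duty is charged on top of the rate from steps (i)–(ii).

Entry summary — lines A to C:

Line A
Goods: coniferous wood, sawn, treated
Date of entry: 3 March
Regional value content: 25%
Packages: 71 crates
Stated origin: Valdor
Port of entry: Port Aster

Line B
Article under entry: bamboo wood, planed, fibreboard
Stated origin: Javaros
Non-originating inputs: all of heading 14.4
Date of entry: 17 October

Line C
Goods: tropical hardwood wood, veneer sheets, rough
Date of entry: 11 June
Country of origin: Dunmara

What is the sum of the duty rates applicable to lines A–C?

60%

Line A: coniferous → 14.4; sawn → 14.4.3; treated → 14.4.3.2. Scheduled 32%. Valdor agreement on 14.2.3: 14.4.3.2 not covered. → 32%.
Line B: bamboo → 14.3; fibreboard → 14.3.3; planed → 14.3.3.2. Scheduled 20%. Javaros agreement on 14.3.3: CTH met → 2% available; preferential 2%; anti-dumping (Javaros, 14.3.3): +6%; total 2% + 6% = 8%. → 8%.
Line C: tropical hardwood → 14.1; veneer sheets → 14.1.2; rough → 14.1.2.2. Scheduled 20%. No special measure applies. → 20%.
Sum: 32% + 8% + 20% = 60%.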